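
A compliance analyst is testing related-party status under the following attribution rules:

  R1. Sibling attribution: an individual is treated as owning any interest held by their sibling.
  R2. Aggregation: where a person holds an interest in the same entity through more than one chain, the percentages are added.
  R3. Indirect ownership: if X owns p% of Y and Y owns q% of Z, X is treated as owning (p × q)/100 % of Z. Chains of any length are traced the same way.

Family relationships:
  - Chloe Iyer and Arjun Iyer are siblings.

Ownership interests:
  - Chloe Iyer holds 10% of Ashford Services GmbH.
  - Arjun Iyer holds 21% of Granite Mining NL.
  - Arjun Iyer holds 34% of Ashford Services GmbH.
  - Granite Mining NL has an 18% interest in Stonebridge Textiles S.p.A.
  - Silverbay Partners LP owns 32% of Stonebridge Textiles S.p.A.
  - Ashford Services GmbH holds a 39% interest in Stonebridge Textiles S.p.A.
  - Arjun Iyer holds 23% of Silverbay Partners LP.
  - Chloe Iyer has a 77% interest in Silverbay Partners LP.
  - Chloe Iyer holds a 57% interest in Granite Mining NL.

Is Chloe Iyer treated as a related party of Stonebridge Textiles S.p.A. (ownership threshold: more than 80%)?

No

By sibling attribution (R1), Chloe Iyer is treated as also owning Arjun Iyer's interest in Silverbay Partners LP, giving 77% + 23% = 100%.
By sibling attribution (R1), Chloe Iyer is treated as also owning Arjun Iyer's interest in Granite Mining NL, giving 57% + 21% = 78%.
By sibling attribution (R1), Chloe Iyer is treated as also owning Arjun Iyer's interest in Ashford Services GmbH, giving 10% + 34% = 44%.
Chain via Silverbay Partners LP (R3): 100% × 32% = 32% of Stonebridge Textiles S.p.A.
Chain via Granite Mining NL (R3): 78% × 18% = 14.04% of Stonebridge Textiles S.p.A.
Chain via Ashford Services GmbH (R3): 44% × 39% = 17.16% of Stonebridge Textiles S.p.A.
Aggregating (R2): 32% + 14.04% + 17.16% = 63.2%.
63.2% does not exceed the 80% threshold, so Chloe is not a related party to Stonebridge Textiles S.p.A.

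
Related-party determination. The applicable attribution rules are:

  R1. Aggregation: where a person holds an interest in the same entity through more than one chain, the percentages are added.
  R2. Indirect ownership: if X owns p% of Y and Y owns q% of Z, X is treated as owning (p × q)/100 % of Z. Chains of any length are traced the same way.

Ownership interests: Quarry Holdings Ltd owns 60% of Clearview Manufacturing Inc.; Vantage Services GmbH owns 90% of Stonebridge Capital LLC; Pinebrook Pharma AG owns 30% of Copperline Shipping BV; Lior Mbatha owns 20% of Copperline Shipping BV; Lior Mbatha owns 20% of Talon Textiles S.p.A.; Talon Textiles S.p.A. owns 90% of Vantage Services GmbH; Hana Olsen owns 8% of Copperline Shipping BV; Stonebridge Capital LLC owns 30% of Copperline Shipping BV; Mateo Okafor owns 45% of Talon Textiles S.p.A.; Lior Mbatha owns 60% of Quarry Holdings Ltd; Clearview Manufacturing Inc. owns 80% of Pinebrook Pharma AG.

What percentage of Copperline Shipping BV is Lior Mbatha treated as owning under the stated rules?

Chain via Quarry Holdings Ltd → Clearview Manufacturing Inc. → Pinebrook Pharma AG (R2): 60% × 60% × 80% × 30% = 8.64% of Copperline Shipping BV.
Chain via Talon Textiles S.p.A. → Vantage Services GmbH → Stonebridge Capital LLC (R2): 20% × 90% × 90% × 30% = 4.86% of Copperline Shipping BV.
Direct interest in Copperline Shipping BV: 20%.
Aggregating (R1): 8.64% + 4.86% + 20% = 33.5%.

33.5%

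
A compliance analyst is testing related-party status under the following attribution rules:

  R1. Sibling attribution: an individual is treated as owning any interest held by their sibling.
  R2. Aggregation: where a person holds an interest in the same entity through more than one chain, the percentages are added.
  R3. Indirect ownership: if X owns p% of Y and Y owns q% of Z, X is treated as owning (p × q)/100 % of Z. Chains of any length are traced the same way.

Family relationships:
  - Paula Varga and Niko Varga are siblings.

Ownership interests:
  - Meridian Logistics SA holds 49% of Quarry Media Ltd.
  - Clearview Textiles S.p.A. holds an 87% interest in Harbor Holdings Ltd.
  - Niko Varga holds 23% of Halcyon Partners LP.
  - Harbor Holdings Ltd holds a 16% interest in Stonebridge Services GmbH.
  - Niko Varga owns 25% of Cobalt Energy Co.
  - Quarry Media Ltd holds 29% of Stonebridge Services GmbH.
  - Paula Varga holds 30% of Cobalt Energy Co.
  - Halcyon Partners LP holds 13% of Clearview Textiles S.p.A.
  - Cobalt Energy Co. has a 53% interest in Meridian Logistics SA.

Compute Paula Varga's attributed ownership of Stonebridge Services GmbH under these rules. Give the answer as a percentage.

4.558423%

By sibling attribution (R1), Paula Varga is treated as also owning Niko Varga's interest in Cobalt Energy Co, giving 30% + 25% = 55%.
By sibling attribution (R1), Paula Varga is treated as owning Niko Varga's 23% interest in Halcyon Partners LP.
Chain via Cobalt Energy Co. → Meridian Logistics SA → Quarry Media Ltd (R3): 55% × 53% × 49% × 29% = 4.142215% of Stonebridge Services GmbH.
Chain via Halcyon Partners LP → Clearview Textiles S.p.A. → Harbor Holdings Ltd (R3): 23% × 13% × 87% × 16% = 0.416208% of Stonebridge Services GmbH.
Aggregating (R2): 4.142215% + 0.416208% = 4.558423%.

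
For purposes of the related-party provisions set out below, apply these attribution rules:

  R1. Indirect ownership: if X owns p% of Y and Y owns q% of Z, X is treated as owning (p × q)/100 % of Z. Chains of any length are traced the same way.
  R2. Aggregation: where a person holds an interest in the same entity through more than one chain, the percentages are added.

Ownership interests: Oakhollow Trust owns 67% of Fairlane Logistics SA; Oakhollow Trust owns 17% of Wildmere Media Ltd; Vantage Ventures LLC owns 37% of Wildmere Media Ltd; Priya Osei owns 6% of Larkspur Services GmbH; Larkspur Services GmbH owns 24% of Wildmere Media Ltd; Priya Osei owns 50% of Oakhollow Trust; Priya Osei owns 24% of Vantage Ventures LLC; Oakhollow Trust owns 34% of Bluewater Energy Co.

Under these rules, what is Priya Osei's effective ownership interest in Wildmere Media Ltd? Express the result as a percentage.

18.82%

Chain via Larkspur Services GmbH (R1): 6% × 24% = 1.44% of Wildmere Media Ltd.
Chain via Oakhollow Trust (R1): 50% × 17% = 8.5% of Wildmere Media Ltd.
Chain via Vantage Ventures LLC (R1): 24% × 37% = 8.88% of Wildmere Media Ltd.
Aggregating (R2): 1.44% + 8.5% + 8.88% = 18.82%.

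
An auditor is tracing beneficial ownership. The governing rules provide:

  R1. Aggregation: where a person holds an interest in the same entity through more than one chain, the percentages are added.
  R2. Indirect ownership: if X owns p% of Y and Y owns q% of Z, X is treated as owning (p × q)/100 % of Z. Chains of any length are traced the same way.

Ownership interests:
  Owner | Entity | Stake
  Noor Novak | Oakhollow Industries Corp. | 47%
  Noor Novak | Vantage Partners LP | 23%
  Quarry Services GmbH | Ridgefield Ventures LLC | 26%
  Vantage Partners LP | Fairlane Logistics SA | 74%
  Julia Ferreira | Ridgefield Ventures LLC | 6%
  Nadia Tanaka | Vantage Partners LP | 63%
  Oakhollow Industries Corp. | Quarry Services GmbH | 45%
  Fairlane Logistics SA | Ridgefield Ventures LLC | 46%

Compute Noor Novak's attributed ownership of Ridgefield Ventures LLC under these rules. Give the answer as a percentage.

13.3282%

Chain via Vantage Partners LP → Fairlane Logistics SA (R2): 23% × 74% × 46% = 7.8292% of Ridgefield Ventures LLC.
Chain via Oakhollow Industries Corp. → Quarry Services GmbH (R2): 47% × 45% × 26% = 5.499% of Ridgefield Ventures LLC.
Aggregating (R1): 7.8292% + 5.499% = 13.3282%.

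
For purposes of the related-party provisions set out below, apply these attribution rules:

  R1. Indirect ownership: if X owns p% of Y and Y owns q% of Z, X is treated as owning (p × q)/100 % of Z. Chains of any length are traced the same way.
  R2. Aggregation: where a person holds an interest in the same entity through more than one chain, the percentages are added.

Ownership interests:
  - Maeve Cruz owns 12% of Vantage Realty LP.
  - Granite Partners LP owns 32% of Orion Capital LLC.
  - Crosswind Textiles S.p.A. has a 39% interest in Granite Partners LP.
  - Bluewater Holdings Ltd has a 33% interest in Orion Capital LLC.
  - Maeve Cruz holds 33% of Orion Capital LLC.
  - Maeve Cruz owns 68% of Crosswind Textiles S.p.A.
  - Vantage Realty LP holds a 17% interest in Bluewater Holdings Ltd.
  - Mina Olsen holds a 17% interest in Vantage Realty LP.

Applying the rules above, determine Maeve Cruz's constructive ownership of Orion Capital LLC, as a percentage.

42.1596%

Chain via Crosswind Textiles S.p.A. → Granite Partners LP (R1): 68% × 39% × 32% = 8.4864% of Orion Capital LLC.
Chain via Vantage Realty LP → Bluewater Holdings Ltd (R1): 12% × 17% × 33% = 0.6732% of Orion Capital LLC.
Direct interest in Orion Capital LLC: 33%.
Aggregating (R2): 8.4864% + 0.6732% + 33% = 42.1596%.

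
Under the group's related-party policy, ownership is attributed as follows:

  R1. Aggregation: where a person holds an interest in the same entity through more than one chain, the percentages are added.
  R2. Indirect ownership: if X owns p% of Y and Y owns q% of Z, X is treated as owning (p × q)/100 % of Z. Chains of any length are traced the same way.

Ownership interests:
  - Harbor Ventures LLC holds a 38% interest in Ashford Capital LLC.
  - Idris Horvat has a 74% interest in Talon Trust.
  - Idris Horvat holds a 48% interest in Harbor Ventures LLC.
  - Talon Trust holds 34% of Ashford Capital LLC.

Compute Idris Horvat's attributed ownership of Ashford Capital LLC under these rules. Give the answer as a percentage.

Chain via Talon Trust (R2): 74% × 34% = 25.16% of Ashford Capital LLC.
Chain via Harbor Ventures LLC (R2): 48% × 38% = 18.24% of Ashford Capital LLC.
Aggregating (R1): 25.16% + 18.24% = 43.4%.

43.4%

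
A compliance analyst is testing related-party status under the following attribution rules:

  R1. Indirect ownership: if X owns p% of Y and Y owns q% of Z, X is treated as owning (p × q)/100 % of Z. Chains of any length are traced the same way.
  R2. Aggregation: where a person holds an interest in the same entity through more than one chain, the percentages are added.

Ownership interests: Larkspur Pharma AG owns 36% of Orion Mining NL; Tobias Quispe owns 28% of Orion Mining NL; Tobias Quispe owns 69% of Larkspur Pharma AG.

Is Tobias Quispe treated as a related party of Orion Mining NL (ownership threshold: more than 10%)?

Chain via Larkspur Pharma AG (R1): 69% × 36% = 24.84% of Orion Mining NL.
Direct interest in Orion Mining NL: 28%.
Aggregating (R2): 24.84% + 28% = 52.84%.
52.84% exceeds the 10% threshold, so Tobias is a related party to Orion Mining NL.

Yes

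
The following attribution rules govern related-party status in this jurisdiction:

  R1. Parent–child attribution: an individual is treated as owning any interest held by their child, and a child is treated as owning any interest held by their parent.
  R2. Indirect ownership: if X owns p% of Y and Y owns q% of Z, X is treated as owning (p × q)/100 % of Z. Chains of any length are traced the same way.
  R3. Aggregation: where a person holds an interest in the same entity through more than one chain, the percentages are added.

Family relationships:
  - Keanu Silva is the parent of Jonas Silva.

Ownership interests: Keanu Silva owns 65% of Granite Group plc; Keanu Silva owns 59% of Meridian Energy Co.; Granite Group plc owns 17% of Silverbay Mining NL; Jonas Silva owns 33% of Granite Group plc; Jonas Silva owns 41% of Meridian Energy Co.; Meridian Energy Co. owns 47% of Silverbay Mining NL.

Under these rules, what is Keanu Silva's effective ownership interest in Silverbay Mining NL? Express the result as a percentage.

63.66%

By parent–child attribution (R1), Keanu Silva is treated as also owning Jonas Silva's interest in Meridian Energy Co, giving 59% + 41% = 100%.
By parent–child attribution (R1), Keanu Silva is treated as also owning Jonas Silva's interest in Granite Group plc, giving 65% + 33% = 98%.
Chain via Meridian Energy Co. (R2): 100% × 47% = 47% of Silverbay Mining NL.
Chain via Granite Group plc (R2): 98% × 17% = 16.66% of Silverbay Mining NL.
Aggregating (R3): 47% + 16.66% = 63.66%.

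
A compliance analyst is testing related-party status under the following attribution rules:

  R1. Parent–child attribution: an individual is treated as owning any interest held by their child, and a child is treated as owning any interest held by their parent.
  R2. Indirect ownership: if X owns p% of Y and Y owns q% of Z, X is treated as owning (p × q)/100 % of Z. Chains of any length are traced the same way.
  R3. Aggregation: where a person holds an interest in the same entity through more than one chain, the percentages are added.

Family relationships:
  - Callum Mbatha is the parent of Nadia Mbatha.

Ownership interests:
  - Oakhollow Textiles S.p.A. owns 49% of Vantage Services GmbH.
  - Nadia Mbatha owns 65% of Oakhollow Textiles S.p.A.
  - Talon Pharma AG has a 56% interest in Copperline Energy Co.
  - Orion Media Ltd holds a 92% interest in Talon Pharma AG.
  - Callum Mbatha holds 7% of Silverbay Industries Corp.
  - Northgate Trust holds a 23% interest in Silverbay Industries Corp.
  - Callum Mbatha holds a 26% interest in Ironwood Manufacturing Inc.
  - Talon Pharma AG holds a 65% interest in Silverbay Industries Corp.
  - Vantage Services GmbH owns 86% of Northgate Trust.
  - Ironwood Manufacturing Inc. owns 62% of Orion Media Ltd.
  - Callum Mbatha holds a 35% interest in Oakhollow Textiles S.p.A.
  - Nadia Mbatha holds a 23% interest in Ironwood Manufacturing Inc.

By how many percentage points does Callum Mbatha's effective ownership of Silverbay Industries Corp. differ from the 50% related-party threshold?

15.14056

By parent–child attribution (R1), Callum Mbatha is treated as also owning Nadia Mbatha's interest in Oakhollow Textiles S.p.A, giving 35% + 65% = 100%.
By parent–child attribution (R1), Callum Mbatha is treated as also owning Nadia Mbatha's interest in Ironwood Manufacturing Inc, giving 26% + 23% = 49%.
Chain via Oakhollow Textiles S.p.A. → Vantage Services GmbH → Northgate Trust (R2): 100% × 49% × 86% × 23% = 9.6922% of Silverbay Industries Corp.
Chain via Ironwood Manufacturing Inc. → Orion Media Ltd → Talon Pharma AG (R2): 49% × 62% × 92% × 65% = 18.16724% of Silverbay Industries Corp.
Direct interest in Silverbay Industries Corp: 7%.
Aggregating (R3): 9.6922% + 18.16724% + 7% = 34.85944%.
34.85944% falls short of the 50% threshold by 15.14056 percentage points.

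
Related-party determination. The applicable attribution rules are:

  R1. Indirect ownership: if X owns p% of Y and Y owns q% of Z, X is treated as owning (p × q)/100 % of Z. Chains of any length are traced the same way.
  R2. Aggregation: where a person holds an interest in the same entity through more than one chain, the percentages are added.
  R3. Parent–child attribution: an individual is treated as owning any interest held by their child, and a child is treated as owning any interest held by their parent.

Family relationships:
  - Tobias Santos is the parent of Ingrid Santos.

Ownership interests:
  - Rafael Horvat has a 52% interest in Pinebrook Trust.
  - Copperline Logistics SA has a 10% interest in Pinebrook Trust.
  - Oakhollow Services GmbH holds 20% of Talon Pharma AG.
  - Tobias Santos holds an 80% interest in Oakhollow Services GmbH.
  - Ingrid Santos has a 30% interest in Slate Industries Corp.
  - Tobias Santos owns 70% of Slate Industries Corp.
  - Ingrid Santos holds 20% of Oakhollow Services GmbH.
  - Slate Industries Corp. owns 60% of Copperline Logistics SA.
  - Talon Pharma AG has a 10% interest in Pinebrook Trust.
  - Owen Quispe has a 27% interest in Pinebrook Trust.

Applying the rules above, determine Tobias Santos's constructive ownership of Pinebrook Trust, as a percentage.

8%

By parent–child attribution (R3), Tobias Santos is treated as also owning Ingrid Santos's interest in Slate Industries Corp, giving 70% + 30% = 100%.
By parent–child attribution (R3), Tobias Santos is treated as also owning Ingrid Santos's interest in Oakhollow Services GmbH, giving 80% + 20% = 100%.
Chain via Slate Industries Corp. → Copperline Logistics SA (R1): 100% × 60% × 10% = 6% of Pinebrook Trust.
Chain via Oakhollow Services GmbH → Talon Pharma AG (R1): 100% × 20% × 10% = 2% of Pinebrook Trust.
Aggregating (R2): 6% + 2% = 8%.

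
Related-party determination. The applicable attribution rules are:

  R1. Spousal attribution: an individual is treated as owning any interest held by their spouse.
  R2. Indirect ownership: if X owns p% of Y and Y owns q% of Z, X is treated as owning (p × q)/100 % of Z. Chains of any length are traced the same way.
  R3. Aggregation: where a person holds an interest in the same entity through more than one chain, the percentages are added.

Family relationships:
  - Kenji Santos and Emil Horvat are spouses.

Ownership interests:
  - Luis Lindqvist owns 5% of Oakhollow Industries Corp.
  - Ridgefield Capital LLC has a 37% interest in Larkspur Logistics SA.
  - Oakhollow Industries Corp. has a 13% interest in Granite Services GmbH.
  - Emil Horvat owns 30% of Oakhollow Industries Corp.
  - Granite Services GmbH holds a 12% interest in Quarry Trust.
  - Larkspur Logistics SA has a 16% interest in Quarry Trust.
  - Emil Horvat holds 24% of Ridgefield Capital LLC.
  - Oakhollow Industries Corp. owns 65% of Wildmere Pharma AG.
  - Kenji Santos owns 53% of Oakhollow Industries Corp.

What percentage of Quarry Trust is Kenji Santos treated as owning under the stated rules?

2.7156%

By spousal attribution (R1), Kenji Santos is treated as also owning Emil Horvat's interest in Oakhollow Industries Corp, giving 53% + 30% = 83%.
By spousal attribution (R1), Kenji Santos is treated as owning Emil Horvat's 24% interest in Ridgefield Capital LLC.
Chain via Oakhollow Industries Corp. → Granite Services GmbH (R2): 83% × 13% × 12% = 1.2948% of Quarry Trust.
Chain via Ridgefield Capital LLC → Larkspur Logistics SA (R2): 24% × 37% × 16% = 1.4208% of Quarry Trust.
Aggregating (R3): 1.2948% + 1.4208% = 2.7156%.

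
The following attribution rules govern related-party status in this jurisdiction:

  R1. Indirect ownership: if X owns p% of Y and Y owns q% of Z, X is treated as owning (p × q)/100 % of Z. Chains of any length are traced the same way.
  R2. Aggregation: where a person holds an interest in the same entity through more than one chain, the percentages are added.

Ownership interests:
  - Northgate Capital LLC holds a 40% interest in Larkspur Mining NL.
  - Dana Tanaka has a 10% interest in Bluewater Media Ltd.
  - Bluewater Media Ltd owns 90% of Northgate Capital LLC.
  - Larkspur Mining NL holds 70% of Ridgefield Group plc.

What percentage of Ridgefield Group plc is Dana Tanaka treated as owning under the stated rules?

Chain via Bluewater Media Ltd → Northgate Capital LLC → Larkspur Mining NL (R1): 10% × 90% × 40% × 70% = 2.52% of Ridgefield Group plc.

2.52%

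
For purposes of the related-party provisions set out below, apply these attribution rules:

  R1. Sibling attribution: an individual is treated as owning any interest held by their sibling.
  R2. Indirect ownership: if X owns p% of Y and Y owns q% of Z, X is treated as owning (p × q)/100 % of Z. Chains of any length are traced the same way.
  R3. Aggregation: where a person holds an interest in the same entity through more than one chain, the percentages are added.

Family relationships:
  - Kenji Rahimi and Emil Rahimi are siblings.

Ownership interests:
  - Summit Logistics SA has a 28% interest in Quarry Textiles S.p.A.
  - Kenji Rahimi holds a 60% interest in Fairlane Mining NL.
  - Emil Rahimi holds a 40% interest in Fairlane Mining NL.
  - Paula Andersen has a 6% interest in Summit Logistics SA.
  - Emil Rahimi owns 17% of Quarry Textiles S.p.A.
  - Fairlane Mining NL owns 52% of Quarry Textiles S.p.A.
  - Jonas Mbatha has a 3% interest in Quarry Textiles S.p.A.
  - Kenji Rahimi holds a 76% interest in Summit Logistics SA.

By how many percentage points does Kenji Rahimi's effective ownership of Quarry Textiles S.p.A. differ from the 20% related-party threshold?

70.28

By sibling attribution (R1), Kenji Rahimi is treated as also owning Emil Rahimi's interest in Fairlane Mining NL, giving 60% + 40% = 100%.
By sibling attribution (R1), Kenji Rahimi is treated as owning Emil Rahimi's 17% interest in Quarry Textiles S.p.A.
Chain via Fairlane Mining NL (R2): 100% × 52% = 52% of Quarry Textiles S.p.A.
Chain via Summit Logistics SA (R2): 76% × 28% = 21.28% of Quarry Textiles S.p.A.
Direct interest in Quarry Textiles S.p.A: 17%.
Aggregating (R3): 52% + 21.28% + 17% = 90.28%.
90.28% exceeds the 20% threshold by 70.28 percentage points.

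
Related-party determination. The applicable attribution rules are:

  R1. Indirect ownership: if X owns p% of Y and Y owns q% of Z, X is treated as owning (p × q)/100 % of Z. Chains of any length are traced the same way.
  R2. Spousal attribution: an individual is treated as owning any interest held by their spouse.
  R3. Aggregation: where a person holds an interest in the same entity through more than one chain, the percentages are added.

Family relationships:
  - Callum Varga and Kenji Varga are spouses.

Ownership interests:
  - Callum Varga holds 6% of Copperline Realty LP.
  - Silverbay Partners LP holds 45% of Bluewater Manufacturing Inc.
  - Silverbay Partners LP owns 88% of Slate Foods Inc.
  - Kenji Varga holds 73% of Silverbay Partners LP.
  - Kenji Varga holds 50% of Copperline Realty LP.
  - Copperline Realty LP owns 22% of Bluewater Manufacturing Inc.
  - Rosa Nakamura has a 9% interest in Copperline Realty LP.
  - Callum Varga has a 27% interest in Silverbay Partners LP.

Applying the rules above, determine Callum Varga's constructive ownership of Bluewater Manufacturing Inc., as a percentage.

By spousal attribution (R2), Callum Varga is treated as also owning Kenji Varga's interest in Copperline Realty LP, giving 6% + 50% = 56%.
By spousal attribution (R2), Callum Varga is treated as also owning Kenji Varga's interest in Silverbay Partners LP, giving 27% + 73% = 100%.
Chain via Copperline Realty LP (R1): 56% × 22% = 12.32% of Bluewater Manufacturing Inc.
Chain via Silverbay Partners LP (R1): 100% × 45% = 45% of Bluewater Manufacturing Inc.
Aggregating (R3): 12.32% + 45% = 57.32%.

57.32%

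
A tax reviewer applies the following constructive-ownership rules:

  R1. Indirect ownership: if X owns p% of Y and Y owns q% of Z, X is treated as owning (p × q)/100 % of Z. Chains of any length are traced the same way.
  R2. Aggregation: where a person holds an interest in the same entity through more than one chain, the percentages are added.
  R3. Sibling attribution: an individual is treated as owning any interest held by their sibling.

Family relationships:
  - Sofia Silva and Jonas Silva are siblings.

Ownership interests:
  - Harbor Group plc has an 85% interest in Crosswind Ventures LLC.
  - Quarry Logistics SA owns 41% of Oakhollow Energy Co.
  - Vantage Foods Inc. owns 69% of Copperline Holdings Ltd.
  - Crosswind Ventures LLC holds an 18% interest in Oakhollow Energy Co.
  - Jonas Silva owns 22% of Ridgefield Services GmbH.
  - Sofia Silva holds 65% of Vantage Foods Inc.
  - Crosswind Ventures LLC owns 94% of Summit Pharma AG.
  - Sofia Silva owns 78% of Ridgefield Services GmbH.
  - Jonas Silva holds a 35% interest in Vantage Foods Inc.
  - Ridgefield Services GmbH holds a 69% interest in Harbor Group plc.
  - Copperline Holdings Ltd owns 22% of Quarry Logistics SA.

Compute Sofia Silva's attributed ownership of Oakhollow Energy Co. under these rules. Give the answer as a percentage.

16.7808%

By sibling attribution (R3), Sofia Silva is treated as also owning Jonas Silva's interest in Vantage Foods Inc, giving 65% + 35% = 100%.
By sibling attribution (R3), Sofia Silva is treated as also owning Jonas Silva's interest in Ridgefield Services GmbH, giving 78% + 22% = 100%.
Chain via Vantage Foods Inc. → Copperline Holdings Ltd → Quarry Logistics SA (R1): 100% × 69% × 22% × 41% = 6.2238% of Oakhollow Energy Co.
Chain via Ridgefield Services GmbH → Harbor Group plc → Crosswind Ventures LLC (R1): 100% × 69% × 85% × 18% = 10.557% of Oakhollow Energy Co.
Aggregating (R2): 6.2238% + 10.557% = 16.7808%.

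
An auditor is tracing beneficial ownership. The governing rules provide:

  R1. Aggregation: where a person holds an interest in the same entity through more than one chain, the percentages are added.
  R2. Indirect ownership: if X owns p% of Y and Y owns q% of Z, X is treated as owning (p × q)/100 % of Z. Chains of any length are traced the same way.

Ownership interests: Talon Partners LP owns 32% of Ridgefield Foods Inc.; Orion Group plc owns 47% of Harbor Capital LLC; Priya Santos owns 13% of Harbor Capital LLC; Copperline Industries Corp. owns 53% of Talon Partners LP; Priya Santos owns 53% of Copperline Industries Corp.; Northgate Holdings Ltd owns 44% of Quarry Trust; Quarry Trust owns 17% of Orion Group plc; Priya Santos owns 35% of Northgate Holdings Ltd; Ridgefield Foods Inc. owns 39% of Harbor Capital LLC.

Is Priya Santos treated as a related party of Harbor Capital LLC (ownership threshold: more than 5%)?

Chain via Northgate Holdings Ltd → Quarry Trust → Orion Group plc (R2): 35% × 44% × 17% × 47% = 1.23046% of Harbor Capital LLC.
Chain via Copperline Industries Corp. → Talon Partners LP → Ridgefield Foods Inc. (R2): 53% × 53% × 32% × 39% = 3.505632% of Harbor Capital LLC.
Direct interest in Harbor Capital LLC: 13%.
Aggregating (R1): 1.23046% + 3.505632% + 13% = 17.736092%.
17.736092% exceeds the 5% threshold, so Priya is a related party to Harbor Capital LLC.

Yes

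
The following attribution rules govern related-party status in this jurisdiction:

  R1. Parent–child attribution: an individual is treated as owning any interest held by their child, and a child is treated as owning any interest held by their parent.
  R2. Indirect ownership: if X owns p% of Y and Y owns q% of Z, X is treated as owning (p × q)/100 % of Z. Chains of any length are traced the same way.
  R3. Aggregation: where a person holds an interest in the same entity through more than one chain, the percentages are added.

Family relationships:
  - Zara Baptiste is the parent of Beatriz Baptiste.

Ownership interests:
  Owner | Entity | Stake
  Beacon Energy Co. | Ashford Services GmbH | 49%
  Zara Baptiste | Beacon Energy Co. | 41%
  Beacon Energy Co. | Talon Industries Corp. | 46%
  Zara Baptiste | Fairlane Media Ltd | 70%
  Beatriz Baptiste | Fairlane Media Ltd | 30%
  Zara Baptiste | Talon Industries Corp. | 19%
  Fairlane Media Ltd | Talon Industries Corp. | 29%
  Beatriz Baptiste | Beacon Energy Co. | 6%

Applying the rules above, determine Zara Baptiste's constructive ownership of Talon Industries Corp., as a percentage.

By parent–child attribution (R1), Zara Baptiste is treated as also owning Beatriz Baptiste's interest in Beacon Energy Co, giving 41% + 6% = 47%.
By parent–child attribution (R1), Zara Baptiste is treated as also owning Beatriz Baptiste's interest in Fairlane Media Ltd, giving 70% + 30% = 100%.
Chain via Beacon Energy Co. (R2): 47% × 46% = 21.62% of Talon Industries Corp.
Chain via Fairlane Media Ltd (R2): 100% × 29% = 29% of Talon Industries Corp.
Direct interest in Talon Industries Corp: 19%.
Aggregating (R3): 21.62% + 29% + 19% = 69.62%.

69.62%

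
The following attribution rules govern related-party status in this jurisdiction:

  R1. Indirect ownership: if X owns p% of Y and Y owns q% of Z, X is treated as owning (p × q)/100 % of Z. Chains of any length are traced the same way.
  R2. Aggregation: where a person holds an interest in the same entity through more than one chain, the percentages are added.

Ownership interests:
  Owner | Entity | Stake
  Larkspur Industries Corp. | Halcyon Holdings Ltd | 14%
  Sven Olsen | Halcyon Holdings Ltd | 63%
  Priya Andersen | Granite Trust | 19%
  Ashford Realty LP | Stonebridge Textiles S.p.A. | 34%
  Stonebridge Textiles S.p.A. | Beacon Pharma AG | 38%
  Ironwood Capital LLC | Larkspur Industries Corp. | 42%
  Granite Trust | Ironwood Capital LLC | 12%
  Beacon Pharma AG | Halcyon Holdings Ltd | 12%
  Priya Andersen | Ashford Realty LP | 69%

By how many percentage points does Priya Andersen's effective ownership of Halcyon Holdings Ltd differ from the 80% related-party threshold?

78.79616

Chain via Granite Trust → Ironwood Capital LLC → Larkspur Industries Corp. (R1): 19% × 12% × 42% × 14% = 0.134064% of Halcyon Holdings Ltd.
Chain via Ashford Realty LP → Stonebridge Textiles S.p.A. → Beacon Pharma AG (R1): 69% × 34% × 38% × 12% = 1.069776% of Halcyon Holdings Ltd.
Aggregating (R2): 0.134064% + 1.069776% = 1.20384%.
1.20384% falls short of the 80% threshold by 78.79616 percentage points.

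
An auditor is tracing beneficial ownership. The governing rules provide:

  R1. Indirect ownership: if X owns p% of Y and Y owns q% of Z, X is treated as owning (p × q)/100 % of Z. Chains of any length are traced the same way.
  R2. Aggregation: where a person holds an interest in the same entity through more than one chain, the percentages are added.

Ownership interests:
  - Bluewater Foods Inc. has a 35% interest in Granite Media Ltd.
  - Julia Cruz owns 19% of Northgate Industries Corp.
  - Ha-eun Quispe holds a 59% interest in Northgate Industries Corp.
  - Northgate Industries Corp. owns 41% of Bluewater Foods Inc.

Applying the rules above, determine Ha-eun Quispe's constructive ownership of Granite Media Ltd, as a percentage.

Chain via Northgate Industries Corp. → Bluewater Foods Inc. (R1): 59% × 41% × 35% = 8.4665% of Granite Media Ltd.

8.4665%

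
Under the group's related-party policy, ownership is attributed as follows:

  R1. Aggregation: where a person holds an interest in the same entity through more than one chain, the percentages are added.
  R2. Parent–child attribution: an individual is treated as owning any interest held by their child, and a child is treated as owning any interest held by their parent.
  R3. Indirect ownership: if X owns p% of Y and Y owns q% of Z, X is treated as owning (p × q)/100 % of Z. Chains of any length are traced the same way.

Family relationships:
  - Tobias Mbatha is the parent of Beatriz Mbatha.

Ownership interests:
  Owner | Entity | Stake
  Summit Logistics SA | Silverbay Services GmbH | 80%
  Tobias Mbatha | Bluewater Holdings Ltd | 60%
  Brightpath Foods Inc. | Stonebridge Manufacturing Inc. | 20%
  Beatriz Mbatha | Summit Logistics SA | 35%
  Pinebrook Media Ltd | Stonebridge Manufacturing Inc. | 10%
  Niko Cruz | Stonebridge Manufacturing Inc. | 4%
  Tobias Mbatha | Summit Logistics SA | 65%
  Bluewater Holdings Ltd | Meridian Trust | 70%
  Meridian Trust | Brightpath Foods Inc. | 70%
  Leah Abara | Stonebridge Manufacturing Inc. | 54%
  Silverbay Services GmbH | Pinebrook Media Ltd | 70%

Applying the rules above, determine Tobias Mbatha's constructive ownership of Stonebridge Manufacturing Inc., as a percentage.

By parent–child attribution (R2), Tobias Mbatha is treated as also owning Beatriz Mbatha's interest in Summit Logistics SA, giving 65% + 35% = 100%.
Chain via Summit Logistics SA → Silverbay Services GmbH → Pinebrook Media Ltd (R3): 100% × 80% × 70% × 10% = 5.6% of Stonebridge Manufacturing Inc.
Chain via Bluewater Holdings Ltd → Meridian Trust → Brightpath Foods Inc. (R3): 60% × 70% × 70% × 20% = 5.88% of Stonebridge Manufacturing Inc.
Aggregating (R1): 5.6% + 5.88% = 11.48%.

11.48%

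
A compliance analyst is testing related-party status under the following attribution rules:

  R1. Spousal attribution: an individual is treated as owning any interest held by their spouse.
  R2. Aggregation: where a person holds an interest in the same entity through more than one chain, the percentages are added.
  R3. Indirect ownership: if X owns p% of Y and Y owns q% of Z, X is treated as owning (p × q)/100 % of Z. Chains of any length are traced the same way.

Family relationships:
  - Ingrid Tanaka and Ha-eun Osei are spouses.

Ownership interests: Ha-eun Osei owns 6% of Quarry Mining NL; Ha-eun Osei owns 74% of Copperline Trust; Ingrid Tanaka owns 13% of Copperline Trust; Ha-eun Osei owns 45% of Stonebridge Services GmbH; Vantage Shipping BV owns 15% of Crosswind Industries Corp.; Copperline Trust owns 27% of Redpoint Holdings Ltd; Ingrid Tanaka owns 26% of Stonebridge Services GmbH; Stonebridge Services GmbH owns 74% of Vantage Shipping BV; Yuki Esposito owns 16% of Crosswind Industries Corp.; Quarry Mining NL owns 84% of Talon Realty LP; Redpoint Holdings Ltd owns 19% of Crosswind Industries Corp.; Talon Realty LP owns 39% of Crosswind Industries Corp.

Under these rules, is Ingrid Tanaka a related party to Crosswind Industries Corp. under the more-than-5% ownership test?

Yes

By spousal attribution (R1), Ingrid Tanaka is treated as also owning Ha-eun Osei's interest in Copperline Trust, giving 13% + 74% = 87%.
By spousal attribution (R1), Ingrid Tanaka is treated as also owning Ha-eun Osei's interest in Stonebridge Services GmbH, giving 26% + 45% = 71%.
By spousal attribution (R1), Ingrid Tanaka is treated as owning Ha-eun Osei's 6% interest in Quarry Mining NL.
Chain via Copperline Trust → Redpoint Holdings Ltd (R3): 87% × 27% × 19% = 4.4631% of Crosswind Industries Corp.
Chain via Stonebridge Services GmbH → Vantage Shipping BV (R3): 71% × 74% × 15% = 7.881% of Crosswind Industries Corp.
Chain via Quarry Mining NL → Talon Realty LP (R3): 6% × 84% × 39% = 1.9656% of Crosswind Industries Corp.
Aggregating (R2): 4.4631% + 7.881% + 1.9656% = 14.3097%.
14.3097% exceeds the 5% threshold, so Ingrid is a related party to Crosswind Industries Corp.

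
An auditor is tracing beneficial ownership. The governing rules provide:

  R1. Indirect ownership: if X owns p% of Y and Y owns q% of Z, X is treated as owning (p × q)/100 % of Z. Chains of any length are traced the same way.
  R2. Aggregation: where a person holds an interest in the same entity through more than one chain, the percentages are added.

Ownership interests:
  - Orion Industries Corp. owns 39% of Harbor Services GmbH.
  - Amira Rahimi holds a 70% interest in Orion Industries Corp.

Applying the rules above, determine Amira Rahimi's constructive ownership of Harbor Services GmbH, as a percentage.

Chain via Orion Industries Corp. (R1): 70% × 39% = 27.3% of Harbor Services GmbH.

27.3%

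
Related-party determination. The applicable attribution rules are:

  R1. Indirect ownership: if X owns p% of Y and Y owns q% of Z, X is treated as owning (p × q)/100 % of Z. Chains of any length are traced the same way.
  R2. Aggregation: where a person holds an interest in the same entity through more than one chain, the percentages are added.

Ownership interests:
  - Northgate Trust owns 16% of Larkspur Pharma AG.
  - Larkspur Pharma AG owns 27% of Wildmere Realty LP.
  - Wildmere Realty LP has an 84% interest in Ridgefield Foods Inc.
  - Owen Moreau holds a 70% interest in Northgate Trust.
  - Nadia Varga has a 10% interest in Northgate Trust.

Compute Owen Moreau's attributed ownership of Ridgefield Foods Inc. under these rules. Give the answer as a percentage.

Chain via Northgate Trust → Larkspur Pharma AG → Wildmere Realty LP (R1): 70% × 16% × 27% × 84% = 2.54016% of Ridgefield Foods Inc.

2.54016%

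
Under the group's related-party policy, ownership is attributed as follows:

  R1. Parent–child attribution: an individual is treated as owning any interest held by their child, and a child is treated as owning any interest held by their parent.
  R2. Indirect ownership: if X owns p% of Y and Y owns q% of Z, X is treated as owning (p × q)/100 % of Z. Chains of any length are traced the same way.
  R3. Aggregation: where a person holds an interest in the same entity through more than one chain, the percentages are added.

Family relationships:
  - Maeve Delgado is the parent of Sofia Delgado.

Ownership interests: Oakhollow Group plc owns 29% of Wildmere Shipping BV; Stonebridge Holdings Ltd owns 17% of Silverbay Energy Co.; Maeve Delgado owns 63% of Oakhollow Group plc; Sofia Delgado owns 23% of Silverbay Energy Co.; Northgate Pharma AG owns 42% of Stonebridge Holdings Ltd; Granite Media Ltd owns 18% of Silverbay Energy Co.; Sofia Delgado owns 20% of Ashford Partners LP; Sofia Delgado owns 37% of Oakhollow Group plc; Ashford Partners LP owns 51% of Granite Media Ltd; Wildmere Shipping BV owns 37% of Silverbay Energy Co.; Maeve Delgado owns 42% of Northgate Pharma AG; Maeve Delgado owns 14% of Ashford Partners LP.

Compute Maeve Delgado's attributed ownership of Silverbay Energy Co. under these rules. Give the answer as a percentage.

By parent–child attribution (R1), Maeve Delgado is treated as also owning Sofia Delgado's interest in Ashford Partners LP, giving 14% + 20% = 34%.
By parent–child attribution (R1), Maeve Delgado is treated as also owning Sofia Delgado's interest in Oakhollow Group plc, giving 63% + 37% = 100%.
By parent–child attribution (R1), Maeve Delgado is treated as owning Sofia Delgado's 23% interest in Silverbay Energy Co.
Chain via Ashford Partners LP → Granite Media Ltd (R2): 34% × 51% × 18% = 3.1212% of Silverbay Energy Co.
Chain via Northgate Pharma AG → Stonebridge Holdings Ltd (R2): 42% × 42% × 17% = 2.9988% of Silverbay Energy Co.
Chain via Oakhollow Group plc → Wildmere Shipping BV (R2): 100% × 29% × 37% = 10.73% of Silverbay Energy Co.
Direct interest in Silverbay Energy Co: 23%.
Aggregating (R3): 3.1212% + 2.9988% + 10.73% + 23% = 39.85%.

39.85%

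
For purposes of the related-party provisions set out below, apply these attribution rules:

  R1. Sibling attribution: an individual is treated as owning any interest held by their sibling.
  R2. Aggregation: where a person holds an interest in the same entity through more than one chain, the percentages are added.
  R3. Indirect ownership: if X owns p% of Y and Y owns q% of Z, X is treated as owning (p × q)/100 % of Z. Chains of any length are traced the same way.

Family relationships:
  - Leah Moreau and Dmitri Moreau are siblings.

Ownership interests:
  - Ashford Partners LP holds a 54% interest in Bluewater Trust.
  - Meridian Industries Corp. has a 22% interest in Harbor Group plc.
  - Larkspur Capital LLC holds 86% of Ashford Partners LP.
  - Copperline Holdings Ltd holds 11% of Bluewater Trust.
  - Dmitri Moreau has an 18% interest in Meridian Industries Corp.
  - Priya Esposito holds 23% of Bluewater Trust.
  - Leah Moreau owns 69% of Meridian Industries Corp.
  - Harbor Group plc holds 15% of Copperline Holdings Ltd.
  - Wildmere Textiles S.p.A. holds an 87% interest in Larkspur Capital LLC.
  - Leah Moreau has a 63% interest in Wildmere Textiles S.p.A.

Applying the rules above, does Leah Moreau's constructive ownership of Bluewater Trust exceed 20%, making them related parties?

Yes

By sibling attribution (R1), Leah Moreau is treated as also owning Dmitri Moreau's interest in Meridian Industries Corp, giving 69% + 18% = 87%.
Chain via Meridian Industries Corp. → Harbor Group plc → Copperline Holdings Ltd (R3): 87% × 22% × 15% × 11% = 0.31581% of Bluewater Trust.
Chain via Wildmere Textiles S.p.A. → Larkspur Capital LLC → Ashford Partners LP (R3): 63% × 87% × 86% × 54% = 25.453764% of Bluewater Trust.
Aggregating (R2): 0.31581% + 25.453764% = 25.769574%.
25.769574% exceeds the 20% threshold, so Leah is a related party to Bluewater Trust.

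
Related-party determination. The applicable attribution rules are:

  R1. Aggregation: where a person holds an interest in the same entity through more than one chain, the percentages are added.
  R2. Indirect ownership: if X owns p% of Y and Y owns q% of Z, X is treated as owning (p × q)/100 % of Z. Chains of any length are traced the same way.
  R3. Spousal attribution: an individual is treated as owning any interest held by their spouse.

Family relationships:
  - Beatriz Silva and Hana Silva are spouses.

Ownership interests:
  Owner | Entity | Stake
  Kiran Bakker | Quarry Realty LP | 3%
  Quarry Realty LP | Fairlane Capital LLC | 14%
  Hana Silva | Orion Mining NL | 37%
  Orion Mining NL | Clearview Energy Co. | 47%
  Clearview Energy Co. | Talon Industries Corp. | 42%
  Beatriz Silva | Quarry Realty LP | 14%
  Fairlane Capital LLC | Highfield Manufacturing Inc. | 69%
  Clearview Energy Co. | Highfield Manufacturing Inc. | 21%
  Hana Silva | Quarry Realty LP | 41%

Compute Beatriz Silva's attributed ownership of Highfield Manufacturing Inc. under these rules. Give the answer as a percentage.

By spousal attribution (R3), Beatriz Silva is treated as also owning Hana Silva's interest in Quarry Realty LP, giving 14% + 41% = 55%.
By spousal attribution (R3), Beatriz Silva is treated as owning Hana Silva's 37% interest in Orion Mining NL.
Chain via Quarry Realty LP → Fairlane Capital LLC (R2): 55% × 14% × 69% = 5.313% of Highfield Manufacturing Inc.
Chain via Orion Mining NL → Clearview Energy Co. (R2): 37% × 47% × 21% = 3.6519% of Highfield Manufacturing Inc.
Aggregating (R1): 5.313% + 3.6519% = 8.9649%.

8.9649%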